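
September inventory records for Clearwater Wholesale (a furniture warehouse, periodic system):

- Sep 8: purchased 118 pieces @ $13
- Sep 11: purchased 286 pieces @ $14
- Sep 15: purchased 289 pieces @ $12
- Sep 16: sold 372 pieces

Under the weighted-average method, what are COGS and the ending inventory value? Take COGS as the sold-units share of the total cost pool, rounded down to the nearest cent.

COGS = $4,834.38; ending inventory = $4,171.62

Sep 16, sell 372: 372/693 × $9,006.00 → $4,834.38
Ending inventory (cost pool remaining) = $4,171.62
Check: goods available $9,006.00 = COGS $4,834.38 + ending $4,171.62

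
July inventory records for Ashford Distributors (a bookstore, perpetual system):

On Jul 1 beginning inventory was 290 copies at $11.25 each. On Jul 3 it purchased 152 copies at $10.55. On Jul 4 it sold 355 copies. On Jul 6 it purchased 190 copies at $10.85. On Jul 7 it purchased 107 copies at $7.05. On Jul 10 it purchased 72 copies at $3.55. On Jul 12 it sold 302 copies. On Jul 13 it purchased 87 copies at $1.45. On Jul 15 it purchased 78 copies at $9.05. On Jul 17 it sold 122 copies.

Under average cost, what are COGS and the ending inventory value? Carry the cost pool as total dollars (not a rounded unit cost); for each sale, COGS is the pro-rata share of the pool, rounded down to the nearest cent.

After Jul 1: 290 on hand, pool $3,262.50 (≈ $11.2500 each)
After Jul 3: 442 on hand, pool $4,866.10 (≈ $11.0093 each)
Jul 4, sell 355: 355/442 × $4,866.10 → $3,908.29
After Jul 6: 277 on hand, pool $3,019.31 (≈ $10.9000 each)
After Jul 7: 384 on hand, pool $3,773.66 (≈ $9.8272 each)
After Jul 10: 456 on hand, pool $4,029.26 (≈ $8.8361 each)
Jul 12, sell 302: 302/456 × $4,029.26 → $2,668.50
After Jul 13: 241 on hand, pool $1,486.91 (≈ $6.1698 each)
After Jul 15: 319 on hand, pool $2,192.81 (≈ $6.8740 each)
Jul 17, sell 122: 122/319 × $2,192.81 → $838.62
Total COGS = $3,908.29 + $2,668.50 + $838.62 = $7,415.41
Ending inventory (cost pool remaining) = $1,354.19
Check: goods available $8,769.60 = COGS $7,415.41 + ending $1,354.19

COGS = $7,415.41; ending inventory = $1,354.19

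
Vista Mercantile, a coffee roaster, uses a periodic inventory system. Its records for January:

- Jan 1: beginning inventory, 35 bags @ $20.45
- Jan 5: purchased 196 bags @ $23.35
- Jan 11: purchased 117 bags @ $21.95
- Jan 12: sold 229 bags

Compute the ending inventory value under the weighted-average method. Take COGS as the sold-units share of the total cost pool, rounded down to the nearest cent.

Ending inventory = $2,687.93

Jan 12, sell 229: 229/348 × $7,860.50 → $5,172.57
Ending inventory (cost pool remaining) = $2,687.93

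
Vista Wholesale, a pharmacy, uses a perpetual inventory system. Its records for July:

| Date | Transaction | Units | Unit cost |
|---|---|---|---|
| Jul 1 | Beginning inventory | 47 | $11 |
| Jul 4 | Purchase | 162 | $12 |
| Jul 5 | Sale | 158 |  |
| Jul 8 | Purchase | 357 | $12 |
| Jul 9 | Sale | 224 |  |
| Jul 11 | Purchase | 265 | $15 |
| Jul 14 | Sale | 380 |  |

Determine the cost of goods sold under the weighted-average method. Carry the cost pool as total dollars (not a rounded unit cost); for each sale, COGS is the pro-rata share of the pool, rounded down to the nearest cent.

COGS = $9,770.62

After Jul 1: 47 on hand, pool $517.00 (≈ $11.0000 each)
After Jul 4: 209 on hand, pool $2,461.00 (≈ $11.7751 each)
Jul 5, sell 158: 158/209 × $2,461.00 → $1,860.46
After Jul 8: 408 on hand, pool $4,884.54 (≈ $11.9719 each)
Jul 9, sell 224: 224/408 × $4,884.54 → $2,681.70
After Jul 11: 449 on hand, pool $6,177.84 (≈ $13.7591 each)
Jul 14, sell 380: 380/449 × $6,177.84 → $5,228.46
Total COGS = $1,860.46 + $2,681.70 + $5,228.46 = $9,770.62
Ending inventory (cost pool remaining) = $949.38
Check: goods available $10,720.00 = COGS $9,770.62 + ending $949.38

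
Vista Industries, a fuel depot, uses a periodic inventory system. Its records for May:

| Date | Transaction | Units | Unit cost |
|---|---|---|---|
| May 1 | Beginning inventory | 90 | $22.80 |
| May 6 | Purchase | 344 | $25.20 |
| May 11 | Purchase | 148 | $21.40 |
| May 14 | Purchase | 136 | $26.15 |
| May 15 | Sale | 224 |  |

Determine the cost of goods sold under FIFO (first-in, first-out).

May 15, 224 sold [FIFO — oldest first]: 90 @ $22.80 + 134 @ $25.20 = $5,428.80
Ending inventory: 210 @ $25.20 + 148 @ $21.40 + 136 @ $26.15 = $12,015.60
Check: goods available $17,444.40 = COGS $5,428.80 + ending $12,015.60

COGS = $5,428.80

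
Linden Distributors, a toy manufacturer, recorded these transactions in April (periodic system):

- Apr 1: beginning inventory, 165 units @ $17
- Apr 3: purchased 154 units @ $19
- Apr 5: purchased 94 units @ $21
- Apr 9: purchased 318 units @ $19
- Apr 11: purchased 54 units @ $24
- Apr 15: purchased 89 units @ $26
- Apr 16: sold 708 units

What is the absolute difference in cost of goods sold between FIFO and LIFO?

$1,223

FIFO COGS: 165 @ $17 + 154 @ $19 + 94 @ $21 + 295 @ $19 = $13,310
LIFO COGS: 89 @ $26 + 54 @ $24 + 318 @ $19 + 94 @ $21 + 153 @ $19 = $14,533
Difference = |$13,310 − $14,533| = $1,223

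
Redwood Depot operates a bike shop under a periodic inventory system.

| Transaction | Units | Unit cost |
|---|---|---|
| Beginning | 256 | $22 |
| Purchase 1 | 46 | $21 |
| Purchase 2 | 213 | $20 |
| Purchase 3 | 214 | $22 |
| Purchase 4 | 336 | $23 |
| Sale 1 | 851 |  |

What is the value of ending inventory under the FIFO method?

Sale 1 (851) [FIFO — oldest first]: 256 @ $22 + 46 @ $21 + 213 @ $20 + 214 @ $22 + 122 @ $23 = $18,372
Ending inventory: 214 @ $23 = $4,922

Ending inventory = $4,922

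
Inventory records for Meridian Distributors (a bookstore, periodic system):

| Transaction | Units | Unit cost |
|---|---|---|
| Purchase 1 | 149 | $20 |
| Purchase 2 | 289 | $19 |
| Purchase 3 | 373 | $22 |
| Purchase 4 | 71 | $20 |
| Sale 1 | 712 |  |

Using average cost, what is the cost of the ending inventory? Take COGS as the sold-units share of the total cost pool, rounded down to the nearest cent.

Ending inventory = $3,488.09

Sale 1, sell 712: 712/882 × $18,097.00 → $14,608.91
Ending inventory (cost pool remaining) = $3,488.09
Check: goods available $18,097.00 = COGS $14,608.91 + ending $3,488.09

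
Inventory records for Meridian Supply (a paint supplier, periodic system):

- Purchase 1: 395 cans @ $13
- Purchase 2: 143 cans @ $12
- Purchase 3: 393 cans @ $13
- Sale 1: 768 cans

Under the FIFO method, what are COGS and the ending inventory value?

Sale 1 (768) [FIFO — oldest first]: 395 @ $13 + 143 @ $12 + 230 @ $13 = $9,841
Ending inventory: 163 @ $13 = $2,119
Check: goods available $11,960 = COGS $9,841 + ending $2,119

COGS = $9,841; ending inventory = $2,119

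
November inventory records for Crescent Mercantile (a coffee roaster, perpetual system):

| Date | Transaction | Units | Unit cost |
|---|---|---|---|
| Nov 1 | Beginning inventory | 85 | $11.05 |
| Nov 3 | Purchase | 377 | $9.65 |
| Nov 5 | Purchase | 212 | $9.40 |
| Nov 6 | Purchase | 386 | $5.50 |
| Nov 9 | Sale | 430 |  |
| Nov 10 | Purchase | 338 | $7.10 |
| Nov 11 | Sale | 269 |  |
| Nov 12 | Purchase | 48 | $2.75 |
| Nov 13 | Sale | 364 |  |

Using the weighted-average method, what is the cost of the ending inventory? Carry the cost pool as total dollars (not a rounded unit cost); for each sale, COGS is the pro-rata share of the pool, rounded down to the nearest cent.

Ending inventory = $2,869.07

After Nov 1: 85 on hand, pool $939.25 (≈ $11.0500 each)
After Nov 3: 462 on hand, pool $4,577.30 (≈ $9.9076 each)
After Nov 5: 674 on hand, pool $6,570.10 (≈ $9.7479 each)
After Nov 6: 1060 on hand, pool $8,693.10 (≈ $8.2010 each)
Nov 9, sell 430: 430/1060 × $8,693.10 → $3,526.44
After Nov 10: 968 on hand, pool $7,566.46 (≈ $7.8166 each)
Nov 11, sell 269: 269/968 × $7,566.46 → $2,102.66
After Nov 12: 747 on hand, pool $5,595.80 (≈ $7.4910 each)
Nov 13, sell 364: 364/747 × $5,595.80 → $2,726.73
Total COGS = $3,526.44 + $2,102.66 + $2,726.73 = $8,355.83
Ending inventory (cost pool remaining) = $2,869.07
Check: goods available $11,224.90 = COGS $8,355.83 + ending $2,869.07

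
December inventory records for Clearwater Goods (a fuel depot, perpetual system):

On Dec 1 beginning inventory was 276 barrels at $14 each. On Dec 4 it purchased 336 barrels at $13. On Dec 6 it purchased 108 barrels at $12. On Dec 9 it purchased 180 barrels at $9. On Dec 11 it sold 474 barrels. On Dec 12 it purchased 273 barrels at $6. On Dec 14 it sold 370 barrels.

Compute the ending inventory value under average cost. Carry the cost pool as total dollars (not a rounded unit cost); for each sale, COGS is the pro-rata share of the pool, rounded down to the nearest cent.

After Dec 1: 276 on hand, pool $3,864.00 (≈ $14.0000 each)
After Dec 4: 612 on hand, pool $8,232.00 (≈ $13.4510 each)
After Dec 6: 720 on hand, pool $9,528.00 (≈ $13.2333 each)
After Dec 9: 900 on hand, pool $11,148.00 (≈ $12.3867 each)
Dec 11, sell 474: 474/900 × $11,148.00 → $5,871.28
After Dec 12: 699 on hand, pool $6,914.72 (≈ $9.8923 each)
Dec 14, sell 370: 370/699 × $6,914.72 → $3,660.15
Total COGS = $5,871.28 + $3,660.15 = $9,531.43
Ending inventory (cost pool remaining) = $3,254.57
Check: goods available $12,786.00 = COGS $9,531.43 + ending $3,254.57

Ending inventory = $3,254.57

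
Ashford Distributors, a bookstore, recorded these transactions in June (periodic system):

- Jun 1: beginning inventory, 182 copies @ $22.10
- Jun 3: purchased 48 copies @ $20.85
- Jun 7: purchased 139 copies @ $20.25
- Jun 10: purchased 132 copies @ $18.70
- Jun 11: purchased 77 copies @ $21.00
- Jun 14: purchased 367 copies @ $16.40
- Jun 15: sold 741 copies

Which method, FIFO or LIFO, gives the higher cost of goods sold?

FIFO

FIFO COGS: 182 @ $22.10 + 48 @ $20.85 + 139 @ $20.25 + 132 @ $18.70 + 77 @ $21.00 + 163 @ $16.40 = $14,596.35
LIFO COGS: 367 @ $16.40 + 77 @ $21.00 + 132 @ $18.70 + 139 @ $20.25 + 26 @ $20.85 = $13,461.05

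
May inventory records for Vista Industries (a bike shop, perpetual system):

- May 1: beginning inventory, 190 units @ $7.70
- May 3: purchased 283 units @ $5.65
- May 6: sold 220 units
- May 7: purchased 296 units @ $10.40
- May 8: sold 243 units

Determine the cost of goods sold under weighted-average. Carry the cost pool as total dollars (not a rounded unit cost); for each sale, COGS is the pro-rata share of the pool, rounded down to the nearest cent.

After May 1: 190 on hand, pool $1,463.00 (≈ $7.7000 each)
After May 3: 473 on hand, pool $3,061.95 (≈ $6.4735 each)
May 6, sell 220: 220/473 × $3,061.95 → $1,424.16
After May 7: 549 on hand, pool $4,716.19 (≈ $8.5905 each)
May 8, sell 243: 243/549 × $4,716.19 → $2,087.49
Total COGS = $1,424.16 + $2,087.49 = $3,511.65
Ending inventory (cost pool remaining) = $2,628.70
Check: goods available $6,140.35 = COGS $3,511.65 + ending $2,628.70

COGS = $3,511.65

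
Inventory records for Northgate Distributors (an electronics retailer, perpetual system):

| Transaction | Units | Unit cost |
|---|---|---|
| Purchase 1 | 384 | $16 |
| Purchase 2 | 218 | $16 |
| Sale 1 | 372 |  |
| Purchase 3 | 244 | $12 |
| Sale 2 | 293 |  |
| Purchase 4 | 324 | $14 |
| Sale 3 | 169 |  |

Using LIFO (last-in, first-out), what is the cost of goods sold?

Sale 1 (372) [LIFO — newest first]: 218 @ $16 + 154 @ $16 = $5,952
Sale 2 (293) [LIFO — newest first]: 244 @ $12 + 49 @ $16 = $3,712
Sale 3 (169) [LIFO — newest first]: 169 @ $14 = $2,366
Total COGS = $5,952 + $3,712 + $2,366 = $12,030
Ending inventory: 181 @ $16 + 155 @ $14 = $5,066
Check: goods available $17,096 = COGS $12,030 + ending $5,066

COGS = $12,030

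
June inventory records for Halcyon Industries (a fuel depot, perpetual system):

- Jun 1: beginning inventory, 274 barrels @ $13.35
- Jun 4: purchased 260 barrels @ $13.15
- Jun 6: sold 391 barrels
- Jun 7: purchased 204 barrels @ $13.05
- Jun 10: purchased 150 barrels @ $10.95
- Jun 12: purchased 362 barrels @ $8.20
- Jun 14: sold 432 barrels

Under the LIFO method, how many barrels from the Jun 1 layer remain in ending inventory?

143

Jun 6, 391 sold [LIFO — newest first]: 260 @ $13.15 + 131 @ $13.35 = $5,167.85
Jun 14, 432 sold [LIFO — newest first]: 362 @ $8.20 + 70 @ $10.95 = $3,734.90
Total COGS = $5,167.85 + $3,734.90 = $8,902.75
Ending inventory: 143 @ $13.35 + 204 @ $13.05 + 80 @ $10.95 = $5,447.25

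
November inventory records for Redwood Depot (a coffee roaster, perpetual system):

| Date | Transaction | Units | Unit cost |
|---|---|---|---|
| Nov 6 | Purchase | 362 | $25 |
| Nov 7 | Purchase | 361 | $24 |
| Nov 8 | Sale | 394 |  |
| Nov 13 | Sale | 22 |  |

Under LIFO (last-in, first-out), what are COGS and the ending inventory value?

COGS = $10,039; ending inventory = $7,675

Nov 8, 394 sold [LIFO — newest first]: 361 @ $24 + 33 @ $25 = $9,489
Nov 13, 22 sold [LIFO — newest first]: 22 @ $25 = $550
Total COGS = $9,489 + $550 = $10,039
Ending inventory: 307 @ $25 = $7,675
Check: goods available $17,714 = COGS $10,039 + ending $7,675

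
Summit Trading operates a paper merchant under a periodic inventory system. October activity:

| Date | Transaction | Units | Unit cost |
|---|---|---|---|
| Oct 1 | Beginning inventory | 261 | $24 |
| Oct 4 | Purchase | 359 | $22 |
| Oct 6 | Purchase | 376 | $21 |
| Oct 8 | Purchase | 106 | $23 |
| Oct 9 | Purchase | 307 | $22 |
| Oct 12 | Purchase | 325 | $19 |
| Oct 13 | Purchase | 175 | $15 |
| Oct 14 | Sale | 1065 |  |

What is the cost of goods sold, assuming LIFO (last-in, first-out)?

COGS = $21,184

Oct 14, 1065 sold [LIFO — newest first]: 175 @ $15 + 325 @ $19 + 307 @ $22 + 106 @ $23 + 152 @ $21 = $21,184
Ending inventory: 261 @ $24 + 359 @ $22 + 224 @ $21 = $18,866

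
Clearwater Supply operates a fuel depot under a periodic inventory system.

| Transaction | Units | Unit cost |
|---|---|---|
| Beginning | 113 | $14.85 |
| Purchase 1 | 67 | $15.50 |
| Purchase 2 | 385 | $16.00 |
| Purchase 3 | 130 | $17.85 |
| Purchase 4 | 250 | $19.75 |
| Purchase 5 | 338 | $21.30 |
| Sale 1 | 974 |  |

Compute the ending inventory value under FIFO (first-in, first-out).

Ending inventory = $6,581.70

Sale 1 (974) [FIFO — oldest first]: 113 @ $14.85 + 67 @ $15.50 + 385 @ $16.00 + 130 @ $17.85 + 250 @ $19.75 + 29 @ $21.30 = $16,752.25
Ending inventory: 309 @ $21.30 = $6,581.70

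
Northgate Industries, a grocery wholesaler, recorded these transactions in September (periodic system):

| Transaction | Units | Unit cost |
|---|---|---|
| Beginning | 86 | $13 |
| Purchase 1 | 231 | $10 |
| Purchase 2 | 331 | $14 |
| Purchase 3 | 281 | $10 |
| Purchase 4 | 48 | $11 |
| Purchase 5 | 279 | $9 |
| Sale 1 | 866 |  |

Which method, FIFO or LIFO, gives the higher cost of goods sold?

FIFO COGS: 86 @ $13 + 231 @ $10 + 331 @ $14 + 218 @ $10 = $10,242
LIFO COGS: 279 @ $9 + 48 @ $11 + 281 @ $10 + 258 @ $14 = $9,461

FIFO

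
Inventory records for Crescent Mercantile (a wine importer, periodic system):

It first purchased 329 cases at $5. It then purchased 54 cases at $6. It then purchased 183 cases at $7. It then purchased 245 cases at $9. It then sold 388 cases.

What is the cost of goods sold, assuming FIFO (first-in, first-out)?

COGS = $2,004

Sale 1 (388) [FIFO — oldest first]: 329 @ $5 + 54 @ $6 + 5 @ $7 = $2,004
Ending inventory: 178 @ $7 + 245 @ $9 = $3,451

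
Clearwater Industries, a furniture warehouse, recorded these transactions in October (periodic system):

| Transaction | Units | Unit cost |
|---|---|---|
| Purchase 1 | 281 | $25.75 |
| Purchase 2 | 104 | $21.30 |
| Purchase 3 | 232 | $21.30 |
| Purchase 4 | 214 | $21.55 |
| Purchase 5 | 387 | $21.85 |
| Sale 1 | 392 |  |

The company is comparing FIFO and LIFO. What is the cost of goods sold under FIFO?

COGS = $9,600.05

FIFO COGS: 281 @ $25.75 + 104 @ $21.30 + 7 @ $21.30 = $9,600.05
LIFO COGS: 387 @ $21.85 + 5 @ $21.55 = $8,563.70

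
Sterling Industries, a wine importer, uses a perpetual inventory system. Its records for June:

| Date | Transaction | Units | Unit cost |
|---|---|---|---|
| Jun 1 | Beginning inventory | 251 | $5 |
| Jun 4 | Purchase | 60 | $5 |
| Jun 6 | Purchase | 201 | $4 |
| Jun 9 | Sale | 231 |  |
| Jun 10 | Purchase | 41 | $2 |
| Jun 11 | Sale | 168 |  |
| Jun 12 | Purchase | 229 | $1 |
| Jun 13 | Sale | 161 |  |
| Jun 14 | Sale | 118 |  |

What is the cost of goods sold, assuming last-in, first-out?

COGS = $2,150

Jun 9, 231 sold [LIFO — newest first]: 201 @ $4 + 30 @ $5 = $954
Jun 11, 168 sold [LIFO — newest first]: 41 @ $2 + 30 @ $5 + 97 @ $5 = $717
Jun 13, 161 sold [LIFO — newest first]: 161 @ $1 = $161
Jun 14, 118 sold [LIFO — newest first]: 68 @ $1 + 50 @ $5 = $318
Total COGS = $954 + $717 + $161 + $318 = $2,150
Ending inventory: 104 @ $5 = $520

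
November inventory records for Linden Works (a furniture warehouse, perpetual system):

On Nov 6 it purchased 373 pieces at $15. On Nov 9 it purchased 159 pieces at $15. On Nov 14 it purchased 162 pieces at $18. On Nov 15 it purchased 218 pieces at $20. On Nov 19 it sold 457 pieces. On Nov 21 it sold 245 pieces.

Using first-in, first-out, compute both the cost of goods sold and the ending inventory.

COGS = $11,056; ending inventory = $4,200

Nov 19, 457 sold [FIFO — oldest first]: 373 @ $15 + 84 @ $15 = $6,855
Nov 21, 245 sold [FIFO — oldest first]: 75 @ $15 + 162 @ $18 + 8 @ $20 = $4,201
Total COGS = $6,855 + $4,201 = $11,056
Ending inventory: 210 @ $20 = $4,200
Check: goods available $15,256 = COGS $11,056 + ending $4,200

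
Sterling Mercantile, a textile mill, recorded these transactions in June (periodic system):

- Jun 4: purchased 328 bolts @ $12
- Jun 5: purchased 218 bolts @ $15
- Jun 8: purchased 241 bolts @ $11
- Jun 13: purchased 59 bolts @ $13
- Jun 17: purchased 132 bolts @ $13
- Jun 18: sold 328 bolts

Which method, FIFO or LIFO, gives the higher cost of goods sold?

LIFO

FIFO COGS: 328 @ $12 = $3,936
LIFO COGS: 132 @ $13 + 59 @ $13 + 137 @ $11 = $3,990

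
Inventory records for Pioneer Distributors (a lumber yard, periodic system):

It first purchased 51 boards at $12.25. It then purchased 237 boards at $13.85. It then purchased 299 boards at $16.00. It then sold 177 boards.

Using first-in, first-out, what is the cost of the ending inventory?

Ending inventory = $6,321.35

Sale 1 (177) [FIFO — oldest first]: 51 @ $12.25 + 126 @ $13.85 = $2,369.85
Ending inventory: 111 @ $13.85 + 299 @ $16.00 = $6,321.35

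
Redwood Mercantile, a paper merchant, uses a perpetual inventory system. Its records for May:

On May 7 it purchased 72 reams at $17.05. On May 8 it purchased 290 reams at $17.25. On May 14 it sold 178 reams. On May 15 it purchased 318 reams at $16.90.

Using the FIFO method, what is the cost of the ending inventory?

Ending inventory = $8,548.20

May 14, 178 sold [FIFO — oldest first]: 72 @ $17.05 + 106 @ $17.25 = $3,056.10
Ending inventory: 184 @ $17.25 + 318 @ $16.90 = $8,548.20
Check: goods available $11,604.30 = COGS $3,056.10 + ending $8,548.20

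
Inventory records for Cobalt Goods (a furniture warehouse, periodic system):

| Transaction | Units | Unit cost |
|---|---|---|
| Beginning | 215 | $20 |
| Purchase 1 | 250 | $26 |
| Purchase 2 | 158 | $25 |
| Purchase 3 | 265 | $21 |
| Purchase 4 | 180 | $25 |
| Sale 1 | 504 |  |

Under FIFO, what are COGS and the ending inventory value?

COGS = $11,775; ending inventory = $13,040

Sale 1 (504) [FIFO — oldest first]: 215 @ $20 + 250 @ $26 + 39 @ $25 = $11,775
Ending inventory: 119 @ $25 + 265 @ $21 + 180 @ $25 = $13,040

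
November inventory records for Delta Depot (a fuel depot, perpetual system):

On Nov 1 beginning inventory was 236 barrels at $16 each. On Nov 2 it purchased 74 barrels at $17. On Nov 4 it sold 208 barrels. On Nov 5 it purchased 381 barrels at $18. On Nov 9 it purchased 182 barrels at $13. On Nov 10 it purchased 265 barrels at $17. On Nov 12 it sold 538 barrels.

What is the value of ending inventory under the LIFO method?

Ending inventory = $6,852

Nov 4, 208 sold [LIFO — newest first]: 74 @ $17 + 134 @ $16 = $3,402
Nov 12, 538 sold [LIFO — newest first]: 265 @ $17 + 182 @ $13 + 91 @ $18 = $8,509
Total COGS = $3,402 + $8,509 = $11,911
Ending inventory: 102 @ $16 + 290 @ $18 = $6,852
Check: goods available $18,763 = COGS $11,911 + ending $6,852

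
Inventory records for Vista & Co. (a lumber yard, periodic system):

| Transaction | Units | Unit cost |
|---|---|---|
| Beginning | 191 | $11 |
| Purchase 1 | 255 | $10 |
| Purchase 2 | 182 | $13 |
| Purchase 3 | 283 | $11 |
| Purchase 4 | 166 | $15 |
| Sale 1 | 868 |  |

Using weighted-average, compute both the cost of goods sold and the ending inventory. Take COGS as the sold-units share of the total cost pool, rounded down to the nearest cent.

COGS = $10,170.99; ending inventory = $2,449.01

Sale 1, sell 868: 868/1077 × $12,620.00 → $10,170.99
Ending inventory (cost pool remaining) = $2,449.01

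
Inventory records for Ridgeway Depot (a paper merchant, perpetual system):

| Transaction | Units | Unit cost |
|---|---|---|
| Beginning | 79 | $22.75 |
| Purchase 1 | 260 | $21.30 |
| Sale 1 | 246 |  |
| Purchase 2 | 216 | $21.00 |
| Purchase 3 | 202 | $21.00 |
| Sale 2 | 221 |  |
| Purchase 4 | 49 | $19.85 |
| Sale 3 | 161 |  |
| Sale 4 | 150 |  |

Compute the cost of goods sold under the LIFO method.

COGS = $16,448.90

Sale 1 (246) [LIFO — newest first]: 246 @ $21.30 = $5,239.80
Sale 2 (221) [LIFO — newest first]: 202 @ $21.00 + 19 @ $21.00 = $4,641.00
Sale 3 (161) [LIFO — newest first]: 49 @ $19.85 + 112 @ $21.00 = $3,324.65
Sale 4 (150) [LIFO — newest first]: 85 @ $21.00 + 14 @ $21.30 + 51 @ $22.75 = $3,243.45
Total COGS = $5,239.80 + $4,641.00 + $3,324.65 + $3,243.45 = $16,448.90
Ending inventory: 28 @ $22.75 = $637.00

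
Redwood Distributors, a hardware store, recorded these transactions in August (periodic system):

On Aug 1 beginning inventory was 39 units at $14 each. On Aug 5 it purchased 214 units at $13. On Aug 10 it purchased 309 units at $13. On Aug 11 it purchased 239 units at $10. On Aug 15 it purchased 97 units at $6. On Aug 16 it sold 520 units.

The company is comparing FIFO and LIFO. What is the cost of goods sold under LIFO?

COGS = $5,364

FIFO COGS: 39 @ $14 + 214 @ $13 + 267 @ $13 = $6,799
LIFO COGS: 97 @ $6 + 239 @ $10 + 184 @ $13 = $5,364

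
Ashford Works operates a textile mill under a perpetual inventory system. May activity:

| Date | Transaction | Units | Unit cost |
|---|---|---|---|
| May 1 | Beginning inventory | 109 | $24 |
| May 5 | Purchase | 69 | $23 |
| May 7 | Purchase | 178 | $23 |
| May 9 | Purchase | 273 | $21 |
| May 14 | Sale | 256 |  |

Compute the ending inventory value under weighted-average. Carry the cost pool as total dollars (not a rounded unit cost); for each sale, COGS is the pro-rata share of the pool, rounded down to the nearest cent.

Ending inventory = $8,319.86

After May 1: 109 on hand, pool $2,616.00 (≈ $24.0000 each)
After May 5: 178 on hand, pool $4,203.00 (≈ $23.6124 each)
After May 7: 356 on hand, pool $8,297.00 (≈ $23.3062 each)
After May 9: 629 on hand, pool $14,030.00 (≈ $22.3052 each)
May 14, sell 256: 256/629 × $14,030.00 → $5,710.14
Ending inventory (cost pool remaining) = $8,319.86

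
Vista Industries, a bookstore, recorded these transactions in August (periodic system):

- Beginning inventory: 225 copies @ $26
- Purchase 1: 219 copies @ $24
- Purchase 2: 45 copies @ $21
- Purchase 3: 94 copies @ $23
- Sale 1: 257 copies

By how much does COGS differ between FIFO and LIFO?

FIFO COGS: 225 @ $26 + 32 @ $24 = $6,618
LIFO COGS: 94 @ $23 + 45 @ $21 + 118 @ $24 = $5,939
Difference = |$6,618 − $5,939| = $679

$679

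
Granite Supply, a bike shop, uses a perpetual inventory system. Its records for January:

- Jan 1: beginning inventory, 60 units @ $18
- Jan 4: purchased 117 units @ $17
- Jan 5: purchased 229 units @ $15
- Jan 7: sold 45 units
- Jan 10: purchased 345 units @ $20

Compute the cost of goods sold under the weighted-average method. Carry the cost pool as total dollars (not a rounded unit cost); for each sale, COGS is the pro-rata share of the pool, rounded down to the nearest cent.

COGS = $720.88

After Jan 1: 60 on hand, pool $1,080.00 (≈ $18.0000 each)
After Jan 4: 177 on hand, pool $3,069.00 (≈ $17.3390 each)
After Jan 5: 406 on hand, pool $6,504.00 (≈ $16.0197 each)
Jan 7, sell 45: 45/406 × $6,504.00 → $720.88
After Jan 10: 706 on hand, pool $12,683.12 (≈ $17.9648 each)
Ending inventory (cost pool remaining) = $12,683.12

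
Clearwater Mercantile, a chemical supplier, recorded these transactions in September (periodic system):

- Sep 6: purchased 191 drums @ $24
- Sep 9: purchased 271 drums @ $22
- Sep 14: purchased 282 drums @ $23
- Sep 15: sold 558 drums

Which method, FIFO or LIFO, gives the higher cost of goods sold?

FIFO

FIFO COGS: 191 @ $24 + 271 @ $22 + 96 @ $23 = $12,754
LIFO COGS: 282 @ $23 + 271 @ $22 + 5 @ $24 = $12,568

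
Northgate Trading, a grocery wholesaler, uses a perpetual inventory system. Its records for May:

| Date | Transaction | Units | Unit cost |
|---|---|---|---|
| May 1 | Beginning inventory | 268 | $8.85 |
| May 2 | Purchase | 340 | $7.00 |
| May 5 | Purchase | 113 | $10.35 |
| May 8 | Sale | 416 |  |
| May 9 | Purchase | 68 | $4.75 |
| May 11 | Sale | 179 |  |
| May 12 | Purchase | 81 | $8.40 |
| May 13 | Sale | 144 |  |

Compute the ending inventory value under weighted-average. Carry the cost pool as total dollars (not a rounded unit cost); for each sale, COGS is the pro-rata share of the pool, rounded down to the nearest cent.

After May 1: 268 on hand, pool $2,371.80 (≈ $8.8500 each)
After May 2: 608 on hand, pool $4,751.80 (≈ $7.8155 each)
After May 5: 721 on hand, pool $5,921.35 (≈ $8.2127 each)
May 8, sell 416: 416/721 × $5,921.35 → $3,416.47
After May 9: 373 on hand, pool $2,827.88 (≈ $7.5814 each)
May 11, sell 179: 179/373 × $2,827.88 → $1,357.07
After May 12: 275 on hand, pool $2,151.21 (≈ $7.8226 each)
May 13, sell 144: 144/275 × $2,151.21 → $1,126.45
Total COGS = $3,416.47 + $1,357.07 + $1,126.45 = $5,899.99
Ending inventory (cost pool remaining) = $1,024.76
Check: goods available $6,924.75 = COGS $5,899.99 + ending $1,024.76

Ending inventory = $1,024.76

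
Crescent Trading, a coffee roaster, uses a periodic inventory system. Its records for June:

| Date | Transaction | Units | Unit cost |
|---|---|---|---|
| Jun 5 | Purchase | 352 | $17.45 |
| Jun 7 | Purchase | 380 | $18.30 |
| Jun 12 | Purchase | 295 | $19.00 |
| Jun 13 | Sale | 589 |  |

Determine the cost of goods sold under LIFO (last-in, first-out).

Jun 13, 589 sold [LIFO — newest first]: 295 @ $19.00 + 294 @ $18.30 = $10,985.20
Ending inventory: 352 @ $17.45 + 86 @ $18.30 = $7,716.20

COGS = $10,985.20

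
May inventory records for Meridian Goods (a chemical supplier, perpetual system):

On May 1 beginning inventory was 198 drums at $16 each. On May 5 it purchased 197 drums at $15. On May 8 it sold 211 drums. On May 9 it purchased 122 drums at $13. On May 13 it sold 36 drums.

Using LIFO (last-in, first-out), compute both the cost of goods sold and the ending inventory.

COGS = $3,647; ending inventory = $4,062

May 8, 211 sold [LIFO — newest first]: 197 @ $15 + 14 @ $16 = $3,179
May 13, 36 sold [LIFO — newest first]: 36 @ $13 = $468
Total COGS = $3,179 + $468 = $3,647
Ending inventory: 184 @ $16 + 86 @ $13 = $4,062
Check: goods available $7,709 = COGS $3,647 + ending $4,062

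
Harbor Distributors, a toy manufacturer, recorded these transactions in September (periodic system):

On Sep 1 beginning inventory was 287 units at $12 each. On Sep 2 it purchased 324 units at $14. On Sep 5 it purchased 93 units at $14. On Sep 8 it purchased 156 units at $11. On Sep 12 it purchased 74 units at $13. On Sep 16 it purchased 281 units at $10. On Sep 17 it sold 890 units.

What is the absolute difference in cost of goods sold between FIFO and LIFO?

FIFO COGS: 287 @ $12 + 324 @ $14 + 93 @ $14 + 156 @ $11 + 30 @ $13 = $11,388
LIFO COGS: 281 @ $10 + 74 @ $13 + 156 @ $11 + 93 @ $14 + 286 @ $14 = $10,794
Difference = |$11,388 − $10,794| = $594

$594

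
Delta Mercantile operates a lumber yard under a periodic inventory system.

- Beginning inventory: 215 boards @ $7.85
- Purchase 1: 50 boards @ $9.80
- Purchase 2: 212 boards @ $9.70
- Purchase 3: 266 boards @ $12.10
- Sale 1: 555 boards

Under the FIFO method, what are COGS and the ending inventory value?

COGS = $5,177.95; ending inventory = $2,274.80

Sale 1 (555) [FIFO — oldest first]: 215 @ $7.85 + 50 @ $9.80 + 212 @ $9.70 + 78 @ $12.10 = $5,177.95
Ending inventory: 188 @ $12.10 = $2,274.80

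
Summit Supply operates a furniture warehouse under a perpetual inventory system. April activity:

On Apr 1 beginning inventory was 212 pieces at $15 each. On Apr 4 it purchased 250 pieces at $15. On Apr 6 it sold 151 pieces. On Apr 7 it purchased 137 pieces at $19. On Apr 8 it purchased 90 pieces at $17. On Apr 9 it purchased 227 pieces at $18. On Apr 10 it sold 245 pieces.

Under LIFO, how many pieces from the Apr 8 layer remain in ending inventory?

Apr 6, 151 sold [LIFO — newest first]: 151 @ $15 = $2,265
Apr 10, 245 sold [LIFO — newest first]: 227 @ $18 + 18 @ $17 = $4,392
Total COGS = $2,265 + $4,392 = $6,657
Ending inventory: 212 @ $15 + 99 @ $15 + 137 @ $19 + 72 @ $17 = $8,492
Check: goods available $15,149 = COGS $6,657 + ending $8,492

72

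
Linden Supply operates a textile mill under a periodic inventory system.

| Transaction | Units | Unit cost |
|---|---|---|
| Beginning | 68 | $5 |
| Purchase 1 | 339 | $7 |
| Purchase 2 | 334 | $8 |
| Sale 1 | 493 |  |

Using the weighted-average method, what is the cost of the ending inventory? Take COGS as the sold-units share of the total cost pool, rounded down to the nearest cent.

Sale 1, sell 493: 493/741 × $5,385.00 → $3,582.73
Ending inventory (cost pool remaining) = $1,802.27

Ending inventory = $1,802.27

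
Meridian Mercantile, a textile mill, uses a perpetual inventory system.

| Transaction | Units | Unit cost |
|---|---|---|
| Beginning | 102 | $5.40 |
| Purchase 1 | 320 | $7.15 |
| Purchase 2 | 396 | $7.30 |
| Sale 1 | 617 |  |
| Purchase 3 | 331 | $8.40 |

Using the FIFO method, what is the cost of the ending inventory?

Sale 1 (617) [FIFO — oldest first]: 102 @ $5.40 + 320 @ $7.15 + 195 @ $7.30 = $4,262.30
Ending inventory: 201 @ $7.30 + 331 @ $8.40 = $4,247.70
Check: goods available $8,510.00 = COGS $4,262.30 + ending $4,247.70

Ending inventory = $4,247.70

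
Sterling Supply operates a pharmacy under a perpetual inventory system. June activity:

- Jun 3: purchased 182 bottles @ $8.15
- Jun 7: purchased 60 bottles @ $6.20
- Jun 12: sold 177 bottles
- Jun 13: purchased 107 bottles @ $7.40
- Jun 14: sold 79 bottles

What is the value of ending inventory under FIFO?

Ending inventory = $688.20

Jun 12, 177 sold [FIFO — oldest first]: 177 @ $8.15 = $1,442.55
Jun 14, 79 sold [FIFO — oldest first]: 5 @ $8.15 + 60 @ $6.20 + 14 @ $7.40 = $516.35
Total COGS = $1,442.55 + $516.35 = $1,958.90
Ending inventory: 93 @ $7.40 = $688.20
Check: goods available $2,647.10 = COGS $1,958.90 + ending $688.20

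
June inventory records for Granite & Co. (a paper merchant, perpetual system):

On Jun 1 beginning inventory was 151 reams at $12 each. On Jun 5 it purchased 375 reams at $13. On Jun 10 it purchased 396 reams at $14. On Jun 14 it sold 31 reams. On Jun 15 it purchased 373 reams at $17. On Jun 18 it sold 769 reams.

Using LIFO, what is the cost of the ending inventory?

Ending inventory = $6,284

Jun 14, 31 sold [LIFO — newest first]: 31 @ $14 = $434
Jun 18, 769 sold [LIFO — newest first]: 373 @ $17 + 365 @ $14 + 31 @ $13 = $11,854
Total COGS = $434 + $11,854 = $12,288
Ending inventory: 151 @ $12 + 344 @ $13 = $6,284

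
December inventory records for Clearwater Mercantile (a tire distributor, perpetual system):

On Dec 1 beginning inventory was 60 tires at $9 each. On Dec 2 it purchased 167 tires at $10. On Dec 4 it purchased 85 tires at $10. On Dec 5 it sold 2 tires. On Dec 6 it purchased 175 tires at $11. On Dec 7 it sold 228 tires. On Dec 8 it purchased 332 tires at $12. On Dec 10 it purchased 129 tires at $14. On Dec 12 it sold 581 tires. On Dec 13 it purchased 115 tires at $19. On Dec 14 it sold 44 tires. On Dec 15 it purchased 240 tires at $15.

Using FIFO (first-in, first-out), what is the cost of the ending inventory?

Ending inventory = $7,087

Dec 5, 2 sold [FIFO — oldest first]: 2 @ $9 = $18
Dec 7, 228 sold [FIFO — oldest first]: 58 @ $9 + 167 @ $10 + 3 @ $10 = $2,222
Dec 12, 581 sold [FIFO — oldest first]: 82 @ $10 + 175 @ $11 + 324 @ $12 = $6,633
Dec 14, 44 sold [FIFO — oldest first]: 8 @ $12 + 36 @ $14 = $600
Total COGS = $18 + $2,222 + $6,633 + $600 = $9,473
Ending inventory: 93 @ $14 + 115 @ $19 + 240 @ $15 = $7,087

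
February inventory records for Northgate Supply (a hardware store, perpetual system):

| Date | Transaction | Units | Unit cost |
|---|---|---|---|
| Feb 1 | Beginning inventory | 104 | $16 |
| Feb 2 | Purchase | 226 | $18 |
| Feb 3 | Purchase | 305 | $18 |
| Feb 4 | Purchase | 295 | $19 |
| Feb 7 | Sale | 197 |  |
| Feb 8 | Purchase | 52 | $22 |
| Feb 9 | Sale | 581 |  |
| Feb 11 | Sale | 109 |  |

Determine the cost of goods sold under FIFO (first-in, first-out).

COGS = $16,010

Feb 7, 197 sold [FIFO — oldest first]: 104 @ $16 + 93 @ $18 = $3,338
Feb 9, 581 sold [FIFO — oldest first]: 133 @ $18 + 305 @ $18 + 143 @ $19 = $10,601
Feb 11, 109 sold [FIFO — oldest first]: 109 @ $19 = $2,071
Total COGS = $3,338 + $10,601 + $2,071 = $16,010
Ending inventory: 43 @ $19 + 52 @ $22 = $1,961
Check: goods available $17,971 = COGS $16,010 + ending $1,961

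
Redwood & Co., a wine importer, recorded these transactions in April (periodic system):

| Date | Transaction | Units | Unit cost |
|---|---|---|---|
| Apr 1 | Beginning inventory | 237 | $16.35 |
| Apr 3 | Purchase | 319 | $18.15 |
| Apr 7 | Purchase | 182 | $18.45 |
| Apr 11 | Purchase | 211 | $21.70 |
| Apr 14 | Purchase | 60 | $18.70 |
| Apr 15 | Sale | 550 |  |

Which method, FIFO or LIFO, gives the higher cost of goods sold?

FIFO COGS: 237 @ $16.35 + 313 @ $18.15 = $9,555.90
LIFO COGS: 60 @ $18.70 + 211 @ $21.70 + 182 @ $18.45 + 97 @ $18.15 = $10,819.15

LIFO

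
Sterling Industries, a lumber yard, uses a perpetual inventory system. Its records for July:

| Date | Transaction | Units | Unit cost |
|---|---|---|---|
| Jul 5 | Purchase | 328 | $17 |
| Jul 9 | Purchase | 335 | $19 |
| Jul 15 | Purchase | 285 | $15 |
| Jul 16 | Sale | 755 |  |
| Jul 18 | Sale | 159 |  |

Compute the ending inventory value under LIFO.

Ending inventory = $578

Jul 16, 755 sold [LIFO — newest first]: 285 @ $15 + 335 @ $19 + 135 @ $17 = $12,935
Jul 18, 159 sold [LIFO — newest first]: 159 @ $17 = $2,703
Total COGS = $12,935 + $2,703 = $15,638
Ending inventory: 34 @ $17 = $578
Check: goods available $16,216 = COGS $15,638 + ending $578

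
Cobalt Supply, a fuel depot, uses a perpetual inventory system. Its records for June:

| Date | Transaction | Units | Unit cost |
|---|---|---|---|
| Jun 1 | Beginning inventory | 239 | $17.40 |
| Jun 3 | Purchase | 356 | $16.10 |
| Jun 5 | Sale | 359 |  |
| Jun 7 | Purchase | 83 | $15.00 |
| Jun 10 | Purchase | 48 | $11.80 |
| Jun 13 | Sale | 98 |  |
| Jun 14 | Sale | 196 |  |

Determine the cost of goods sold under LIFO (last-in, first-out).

COGS = $10,431.40

Jun 5, 359 sold [LIFO — newest first]: 356 @ $16.10 + 3 @ $17.40 = $5,783.80
Jun 13, 98 sold [LIFO — newest first]: 48 @ $11.80 + 50 @ $15.00 = $1,316.40
Jun 14, 196 sold [LIFO — newest first]: 33 @ $15.00 + 163 @ $17.40 = $3,331.20
Total COGS = $5,783.80 + $1,316.40 + $3,331.20 = $10,431.40
Ending inventory: 73 @ $17.40 = $1,270.20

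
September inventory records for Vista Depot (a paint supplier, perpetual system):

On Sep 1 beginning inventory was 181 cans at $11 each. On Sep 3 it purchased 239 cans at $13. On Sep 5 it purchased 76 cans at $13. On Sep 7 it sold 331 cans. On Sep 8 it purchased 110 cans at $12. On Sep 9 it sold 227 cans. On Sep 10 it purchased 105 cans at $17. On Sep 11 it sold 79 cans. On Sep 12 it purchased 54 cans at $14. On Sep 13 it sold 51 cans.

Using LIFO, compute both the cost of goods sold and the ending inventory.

Sep 7, 331 sold [LIFO — newest first]: 76 @ $13 + 239 @ $13 + 16 @ $11 = $4,271
Sep 9, 227 sold [LIFO — newest first]: 110 @ $12 + 117 @ $11 = $2,607
Sep 11, 79 sold [LIFO — newest first]: 79 @ $17 = $1,343
Sep 13, 51 sold [LIFO — newest first]: 51 @ $14 = $714
Total COGS = $4,271 + $2,607 + $1,343 + $714 = $8,935
Ending inventory: 48 @ $11 + 26 @ $17 + 3 @ $14 = $1,012
Check: goods available $9,947 = COGS $8,935 + ending $1,012

COGS = $8,935; ending inventory = $1,012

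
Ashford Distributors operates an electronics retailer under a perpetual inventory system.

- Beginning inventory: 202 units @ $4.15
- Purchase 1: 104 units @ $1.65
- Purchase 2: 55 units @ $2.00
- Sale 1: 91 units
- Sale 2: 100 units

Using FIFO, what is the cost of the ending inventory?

Sale 1 (91) [FIFO — oldest first]: 91 @ $4.15 = $377.65
Sale 2 (100) [FIFO — oldest first]: 100 @ $4.15 = $415.00
Total COGS = $377.65 + $415.00 = $792.65
Ending inventory: 11 @ $4.15 + 104 @ $1.65 + 55 @ $2.00 = $327.25

Ending inventory = $327.25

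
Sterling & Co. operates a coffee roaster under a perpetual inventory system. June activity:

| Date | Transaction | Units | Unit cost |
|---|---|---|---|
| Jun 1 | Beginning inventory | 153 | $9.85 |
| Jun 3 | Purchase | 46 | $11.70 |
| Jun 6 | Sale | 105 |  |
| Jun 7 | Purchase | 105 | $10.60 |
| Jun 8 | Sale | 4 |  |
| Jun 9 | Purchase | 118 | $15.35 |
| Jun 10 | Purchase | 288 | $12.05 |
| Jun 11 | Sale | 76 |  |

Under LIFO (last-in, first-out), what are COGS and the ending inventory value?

COGS = $2,077.55; ending inventory = $6,362.40

Jun 6, 105 sold [LIFO — newest first]: 46 @ $11.70 + 59 @ $9.85 = $1,119.35
Jun 8, 4 sold [LIFO — newest first]: 4 @ $10.60 = $42.40
Jun 11, 76 sold [LIFO — newest first]: 76 @ $12.05 = $915.80
Total COGS = $1,119.35 + $42.40 + $915.80 = $2,077.55
Ending inventory: 94 @ $9.85 + 101 @ $10.60 + 118 @ $15.35 + 212 @ $12.05 = $6,362.40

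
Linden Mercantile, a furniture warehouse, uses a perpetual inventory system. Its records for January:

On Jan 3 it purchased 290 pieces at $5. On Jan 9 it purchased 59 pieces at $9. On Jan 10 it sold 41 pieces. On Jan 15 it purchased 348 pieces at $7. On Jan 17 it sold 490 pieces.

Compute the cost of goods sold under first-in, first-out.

COGS = $3,255

Jan 10, 41 sold [FIFO — oldest first]: 41 @ $5 = $205
Jan 17, 490 sold [FIFO — oldest first]: 249 @ $5 + 59 @ $9 + 182 @ $7 = $3,050
Total COGS = $205 + $3,050 = $3,255
Ending inventory: 166 @ $7 = $1,162
Check: goods available $4,417 = COGS $3,255 + ending $1,162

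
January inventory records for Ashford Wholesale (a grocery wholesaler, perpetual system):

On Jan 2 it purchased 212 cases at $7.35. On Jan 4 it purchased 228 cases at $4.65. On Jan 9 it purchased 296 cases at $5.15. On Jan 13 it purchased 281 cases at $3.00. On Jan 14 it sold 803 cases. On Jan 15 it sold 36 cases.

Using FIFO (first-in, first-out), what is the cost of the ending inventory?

Ending inventory = $534.00

Jan 14, 803 sold [FIFO — oldest first]: 212 @ $7.35 + 228 @ $4.65 + 296 @ $5.15 + 67 @ $3.00 = $4,343.80
Jan 15, 36 sold [FIFO — oldest first]: 36 @ $3.00 = $108.00
Total COGS = $4,343.80 + $108.00 = $4,451.80
Ending inventory: 178 @ $3.00 = $534.00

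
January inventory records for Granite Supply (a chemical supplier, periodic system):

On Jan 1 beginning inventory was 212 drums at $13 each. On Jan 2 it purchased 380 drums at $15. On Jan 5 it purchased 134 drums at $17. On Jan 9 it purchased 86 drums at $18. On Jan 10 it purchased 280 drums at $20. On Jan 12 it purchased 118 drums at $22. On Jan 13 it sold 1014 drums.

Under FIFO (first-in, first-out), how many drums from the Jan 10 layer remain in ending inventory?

Jan 13, 1014 sold [FIFO — oldest first]: 212 @ $13 + 380 @ $15 + 134 @ $17 + 86 @ $18 + 202 @ $20 = $16,322
Ending inventory: 78 @ $20 + 118 @ $22 = $4,156
Check: goods available $20,478 = COGS $16,322 + ending $4,156

78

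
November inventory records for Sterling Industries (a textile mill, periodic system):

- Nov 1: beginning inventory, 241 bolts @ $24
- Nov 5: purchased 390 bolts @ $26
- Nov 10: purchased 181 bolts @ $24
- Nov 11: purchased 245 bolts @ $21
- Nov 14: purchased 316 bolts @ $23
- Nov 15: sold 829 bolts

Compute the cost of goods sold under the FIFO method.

COGS = $20,625

Nov 15, 829 sold [FIFO — oldest first]: 241 @ $24 + 390 @ $26 + 181 @ $24 + 17 @ $21 = $20,625
Ending inventory: 228 @ $21 + 316 @ $23 = $12,056
Check: goods available $32,681 = COGS $20,625 + ending $12,056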